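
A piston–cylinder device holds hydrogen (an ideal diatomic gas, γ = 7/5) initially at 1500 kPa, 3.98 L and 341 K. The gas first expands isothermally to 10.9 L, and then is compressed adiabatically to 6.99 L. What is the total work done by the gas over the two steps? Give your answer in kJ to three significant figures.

W_total ≈ 3.11 kJ

Step 1 (isothermal): W = P₁V₁ ln(V₂/V₁) = (5970) ln(10.9/3.98) = 6015 J.
After step 1: P = 547.7 kPa, V = 10.9 L, T = 341 K.
Step 2 (adiabatic): W = (P₁V₁ − P₂V₂)/(γ−1) = (5970 − 7131)/0.4 = -2903 J.
W_total = 6015 − 2903 = 3112 J.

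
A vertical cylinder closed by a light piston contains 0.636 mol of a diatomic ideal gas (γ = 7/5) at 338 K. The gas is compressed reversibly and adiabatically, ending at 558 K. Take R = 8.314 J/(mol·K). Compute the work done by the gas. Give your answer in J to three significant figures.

W ≈ -2910 J

Adiabatic ⇒ Q = 0, so W_by = −ΔU = nCᵥ(T₁ − T₂).
Cᵥ = 5R/2 = 20.79 J/(mol·K).
W = (0.636)(20.79)(338 − 558) = -2908 J.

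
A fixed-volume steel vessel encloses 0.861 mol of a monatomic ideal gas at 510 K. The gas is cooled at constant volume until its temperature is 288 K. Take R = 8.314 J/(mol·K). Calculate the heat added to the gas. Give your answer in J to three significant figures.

Q ≈ -2380 J

Constant volume ⇒ W = 0, so Q = ΔU = nCᵥΔT with Cᵥ = 3R/2 = 12.47 J/(mol·K).
ΔU = (0.861)(12.47)(288 − 510) = -2384 J.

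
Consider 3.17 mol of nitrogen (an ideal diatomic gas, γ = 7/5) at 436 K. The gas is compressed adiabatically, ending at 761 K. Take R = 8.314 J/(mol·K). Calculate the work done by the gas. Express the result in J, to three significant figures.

Adiabatic ⇒ Q = 0, so W_by = −ΔU = nCᵥ(T₁ − T₂).
Cᵥ = 5R/2 = 20.79 J/(mol·K).
W = (3.17)(20.79)(436 − 761) = -21414 J.

W ≈ -21400 J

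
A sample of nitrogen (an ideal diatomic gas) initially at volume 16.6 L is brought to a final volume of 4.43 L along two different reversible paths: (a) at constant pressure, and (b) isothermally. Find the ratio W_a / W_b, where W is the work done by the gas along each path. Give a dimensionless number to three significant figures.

Path (a) isobaric: W = P₁(V₂ − V₁) → W_a/(P₁V₁) = -0.7331.
Path (b) isothermal: W = P₁V₁ ln(V₂/V₁) → W_b/(P₁V₁) = -1.321.
W_a / W_b = -0.7331 / -1.321 = 0.555.

W_a / W_b ≈ 0.555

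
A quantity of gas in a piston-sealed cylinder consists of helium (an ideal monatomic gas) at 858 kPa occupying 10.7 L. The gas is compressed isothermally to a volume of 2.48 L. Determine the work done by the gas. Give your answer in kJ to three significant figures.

Isothermal: W = nRT ln(V₂/V₁) = P₁V₁ ln(V₂/V₁).
P₁V₁ = (858 kPa)(10.7 L) = 9181 J.
W = 9181 × ln(2.48/10.7) = 9181 × -1.462
W_by_gas = -13422 J.

W ≈ -13.4 kJ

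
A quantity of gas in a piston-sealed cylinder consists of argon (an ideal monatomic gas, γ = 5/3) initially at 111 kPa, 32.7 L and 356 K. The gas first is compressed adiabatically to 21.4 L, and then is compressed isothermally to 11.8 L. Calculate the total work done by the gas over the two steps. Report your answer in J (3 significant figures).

W_total ≈ -4640 J

Step 1 (adiabatic): W = (P₁V₁ − P₂V₂)/(γ−1) = (3630 − 4815)/0.667 = -1778 J.
After step 1: P = 225 kPa, V = 21.4 L, T = 472.3 K.
Step 2 (isothermal): W = P₁V₁ ln(V₂/V₁) = (4815) ln(11.8/21.4) = -2867 J.
W_total = -1778 − 2867 = -4645 J.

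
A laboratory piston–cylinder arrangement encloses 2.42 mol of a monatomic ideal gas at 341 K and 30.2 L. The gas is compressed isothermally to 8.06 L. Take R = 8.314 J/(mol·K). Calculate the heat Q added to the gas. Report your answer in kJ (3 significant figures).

Isothermal ⇒ ΔU = 0, so Q = W = nRT ln(V₂/V₁).
Q = (2.42)(8.314)(341) ln(8.06/30.2) = 6861 × -1.321 = -9063 J.

Q ≈ -9.06 kJ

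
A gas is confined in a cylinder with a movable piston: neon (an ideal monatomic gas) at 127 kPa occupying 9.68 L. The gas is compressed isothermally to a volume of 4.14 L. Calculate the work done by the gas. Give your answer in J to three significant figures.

Isothermal: W = nRT ln(V₂/V₁) = P₁V₁ ln(V₂/V₁).
P₁V₁ = (127 kPa)(9.68 L) = 1229 J.
W = 1229 × ln(4.14/9.68) = 1229 × -0.8494
W_by_gas = -1044 J.

W ≈ -1040 J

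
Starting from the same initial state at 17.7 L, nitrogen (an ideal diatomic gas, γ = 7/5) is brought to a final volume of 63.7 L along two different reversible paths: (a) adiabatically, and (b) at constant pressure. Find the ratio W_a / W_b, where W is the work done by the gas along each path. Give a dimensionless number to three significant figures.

W_a / W_b ≈ 0.386

Path (a) adiabatic: W = P₁V₁(1 − (V₁/V₂)^(γ−1))/(γ−1) → W_a/(P₁V₁) = 1.002.
Path (b) isobaric: W = P₁(V₂ − V₁) → W_b/(P₁V₁) = 2.599.
W_a / W_b = 1.002 / 2.599 = 0.3856.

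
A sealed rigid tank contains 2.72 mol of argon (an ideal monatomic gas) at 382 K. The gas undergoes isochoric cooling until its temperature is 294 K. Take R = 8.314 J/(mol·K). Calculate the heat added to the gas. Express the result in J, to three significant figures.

Constant volume ⇒ W = 0, so Q = ΔU = nCᵥΔT with Cᵥ = 3R/2 = 12.47 J/(mol·K).
ΔU = (2.72)(12.47)(294 − 382) = -2985 J.

Q ≈ -2990 J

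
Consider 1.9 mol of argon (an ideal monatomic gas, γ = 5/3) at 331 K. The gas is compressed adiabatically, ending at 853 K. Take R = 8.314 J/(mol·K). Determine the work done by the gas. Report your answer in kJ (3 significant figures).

W ≈ -12.4 kJ

Adiabatic ⇒ Q = 0, so W_by = −ΔU = nCᵥ(T₁ − T₂).
Cᵥ = 3R/2 = 12.47 J/(mol·K).
W = (1.9)(12.47)(331 − 853) = -12369 J.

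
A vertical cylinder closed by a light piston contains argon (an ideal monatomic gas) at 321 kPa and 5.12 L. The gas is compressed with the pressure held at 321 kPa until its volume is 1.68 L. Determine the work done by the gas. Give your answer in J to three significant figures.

Isobaric: W = P ΔV.
W = (321 kPa)(1.68 − 5.12 L) = (321)(-3.44) = -1104 J.

W ≈ -1100 J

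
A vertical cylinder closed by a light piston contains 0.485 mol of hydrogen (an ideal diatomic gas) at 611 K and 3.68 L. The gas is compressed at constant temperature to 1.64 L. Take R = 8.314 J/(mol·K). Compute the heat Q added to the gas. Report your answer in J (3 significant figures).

Isothermal ⇒ ΔU = 0, so Q = W = nRT ln(V₂/V₁).
Q = (0.485)(8.314)(611) ln(1.64/3.68) = 2464 × -0.8082 = -1991 J.

Q ≈ -1990 J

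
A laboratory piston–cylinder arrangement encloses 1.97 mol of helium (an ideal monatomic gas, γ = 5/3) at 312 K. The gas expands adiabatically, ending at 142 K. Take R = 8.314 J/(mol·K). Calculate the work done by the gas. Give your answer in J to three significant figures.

Adiabatic ⇒ Q = 0, so W_by = −ΔU = nCᵥ(T₁ − T₂).
Cᵥ = 3R/2 = 12.47 J/(mol·K).
W = (1.97)(12.47)(312 − 142) = 4177 J.

W ≈ 4180 J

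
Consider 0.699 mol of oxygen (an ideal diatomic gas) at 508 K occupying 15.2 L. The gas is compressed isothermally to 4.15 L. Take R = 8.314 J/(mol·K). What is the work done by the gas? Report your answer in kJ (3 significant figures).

W ≈ -3.83 kJ

Isothermal: W = nRT ln(V₂/V₁).
W = (0.699)(8.314)(508) × ln(4.15/15.2)
  = 2952 × -1.298
W_by_gas = -3833 J.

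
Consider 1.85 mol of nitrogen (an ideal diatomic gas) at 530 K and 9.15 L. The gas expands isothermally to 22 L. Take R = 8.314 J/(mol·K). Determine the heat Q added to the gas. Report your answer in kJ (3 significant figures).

Q ≈ 7.15 kJ

Isothermal ⇒ ΔU = 0, so Q = W = nRT ln(V₂/V₁).
Q = (1.85)(8.314)(530) ln(22/9.15) = 8152 × 0.8773 = 7152 J.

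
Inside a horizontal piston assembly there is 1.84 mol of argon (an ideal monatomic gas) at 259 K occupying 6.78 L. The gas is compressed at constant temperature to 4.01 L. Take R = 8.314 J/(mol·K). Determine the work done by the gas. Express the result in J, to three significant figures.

W ≈ -2080 J

Isothermal: W = nRT ln(V₂/V₁).
W = (1.84)(8.314)(259) × ln(4.01/6.78)
  = 3962 × -0.5252
W_by_gas = -2081 J.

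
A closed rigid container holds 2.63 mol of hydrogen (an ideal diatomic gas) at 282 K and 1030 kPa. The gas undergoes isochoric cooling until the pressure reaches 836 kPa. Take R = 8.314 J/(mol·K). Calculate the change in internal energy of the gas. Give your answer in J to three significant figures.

ΔU ≈ -2900 J

Constant volume ⇒ W = 0, so Q = ΔU = nCᵥΔT with Cᵥ = 5R/2 = 20.79 J/(mol·K).
At constant V, T₂/T₁ = P₂/P₁ ⇒ ΔT = T₁(P₂/P₁ − 1) = 282·(836/1030 − 1) = -53.11 K.
ΔU = (2.63)(20.79)(-53.11) = -2903 J.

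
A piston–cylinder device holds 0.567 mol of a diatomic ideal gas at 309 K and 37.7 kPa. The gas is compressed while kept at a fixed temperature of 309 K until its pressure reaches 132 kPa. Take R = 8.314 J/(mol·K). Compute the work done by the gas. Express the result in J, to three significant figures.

W ≈ -1830 J

Isothermal process: W = nRT ln(V₂/V₁) = nRT ln(P₁/P₂).
W = (0.567)(8.314)(309) × ln(37.7/132)
  = 1457 × ln(0.2856) = 1457 × -1.253
W_by_gas = -1825 J.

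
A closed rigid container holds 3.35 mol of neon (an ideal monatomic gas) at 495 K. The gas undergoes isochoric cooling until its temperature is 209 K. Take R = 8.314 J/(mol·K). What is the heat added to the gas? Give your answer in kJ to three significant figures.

Constant volume ⇒ W = 0, so Q = ΔU = nCᵥΔT with Cᵥ = 3R/2 = 12.47 J/(mol·K).
ΔU = (3.35)(12.47)(209 − 495) = -11948 J.

Q ≈ -11.9 kJ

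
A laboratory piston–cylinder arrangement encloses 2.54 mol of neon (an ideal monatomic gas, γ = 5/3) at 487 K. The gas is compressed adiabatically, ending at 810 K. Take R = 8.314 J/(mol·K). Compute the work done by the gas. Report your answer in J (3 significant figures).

Adiabatic ⇒ Q = 0, so W_by = −ΔU = nCᵥ(T₁ − T₂).
Cᵥ = 3R/2 = 12.47 J/(mol·K).
W = (2.54)(12.47)(487 − 810) = -10231 J.

W ≈ -10200 J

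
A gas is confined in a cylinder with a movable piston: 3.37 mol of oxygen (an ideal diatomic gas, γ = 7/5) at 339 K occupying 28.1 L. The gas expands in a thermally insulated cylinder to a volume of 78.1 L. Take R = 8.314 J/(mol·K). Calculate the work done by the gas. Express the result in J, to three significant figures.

W ≈ 7970 J

Adiabatic: TV^(γ−1) = const with γ = 7/5.
T₂ = T₁ (V₁/V₂)^(γ−1) = 339 × (28.1/78.1)^0.4 = 339 × 0.6644 = 225.2 K.
W_by = nCᵥ(T₁ − T₂) = (3.37)(20.79)(339 − 225.2) = 7969 J.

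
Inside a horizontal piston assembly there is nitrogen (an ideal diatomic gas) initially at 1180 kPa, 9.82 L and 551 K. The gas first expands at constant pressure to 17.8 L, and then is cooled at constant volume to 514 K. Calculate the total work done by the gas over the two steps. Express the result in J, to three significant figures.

Step 1 (isobaric): W = PΔV = (1180 kPa)(17.8 − 9.82 L) = 9416 J.
Step 2 (isochoric): W = 0 (constant volume).
W_total = 9416 + 0 = 9416 J.

W_total ≈ 9420 J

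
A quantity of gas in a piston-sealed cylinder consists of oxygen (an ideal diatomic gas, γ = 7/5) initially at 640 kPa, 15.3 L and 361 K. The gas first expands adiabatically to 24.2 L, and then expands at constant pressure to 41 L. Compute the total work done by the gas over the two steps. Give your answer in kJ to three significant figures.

W_total ≈ 9.76 kJ

Step 1 (adiabatic): W = (P₁V₁ − P₂V₂)/(γ−1) = (9792 − 8151)/0.4 = 4102 J.
After step 1: P = 336.8 kPa, V = 24.2 L, T = 300.5 K.
Step 2 (isobaric): W = PΔV = (336.8 kPa)(41 − 24.2 L) = 5659 J.
W_total = 4102 + 5659 = 9761 J.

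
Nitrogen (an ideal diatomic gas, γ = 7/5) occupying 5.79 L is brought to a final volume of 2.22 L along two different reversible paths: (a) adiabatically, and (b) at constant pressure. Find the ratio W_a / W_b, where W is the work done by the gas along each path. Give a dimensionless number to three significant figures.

W_a / W_b ≈ 1.89

Path (a) adiabatic: W = P₁V₁(1 − (V₁/V₂)^(γ−1))/(γ−1) → W_a/(P₁V₁) = -1.168.
Path (b) isobaric: W = P₁(V₂ − V₁) → W_b/(P₁V₁) = -0.6166.
W_a / W_b = -1.168 / -0.6166 = 1.895.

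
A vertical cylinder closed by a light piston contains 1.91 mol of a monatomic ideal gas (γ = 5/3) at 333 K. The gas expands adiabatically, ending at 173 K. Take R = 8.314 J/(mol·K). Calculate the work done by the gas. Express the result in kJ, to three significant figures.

W ≈ 3.81 kJ

Adiabatic ⇒ Q = 0, so W_by = −ΔU = nCᵥ(T₁ − T₂).
Cᵥ = 3R/2 = 12.47 J/(mol·K).
W = (1.91)(12.47)(333 − 173) = 3811 J.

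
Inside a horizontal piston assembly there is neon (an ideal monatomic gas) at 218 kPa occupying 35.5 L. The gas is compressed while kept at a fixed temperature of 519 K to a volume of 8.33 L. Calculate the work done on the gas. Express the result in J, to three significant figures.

Isothermal: W = nRT ln(V₂/V₁) = P₁V₁ ln(V₂/V₁).
P₁V₁ = (218 kPa)(35.5 L) = 7739 J.
W = 7739 × ln(8.33/35.5) = 7739 × -1.45
W_by_gas = -11219 J; work on gas = −W_by = 11219 J.

W ≈ 11200 J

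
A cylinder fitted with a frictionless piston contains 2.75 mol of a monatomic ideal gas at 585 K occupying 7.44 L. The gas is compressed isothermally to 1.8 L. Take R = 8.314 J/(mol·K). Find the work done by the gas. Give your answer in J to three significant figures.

W ≈ -19000 J

Isothermal: W = nRT ln(V₂/V₁).
W = (2.75)(8.314)(585) × ln(1.8/7.44)
  = 13375 × -1.419
W_by_gas = -18980 J.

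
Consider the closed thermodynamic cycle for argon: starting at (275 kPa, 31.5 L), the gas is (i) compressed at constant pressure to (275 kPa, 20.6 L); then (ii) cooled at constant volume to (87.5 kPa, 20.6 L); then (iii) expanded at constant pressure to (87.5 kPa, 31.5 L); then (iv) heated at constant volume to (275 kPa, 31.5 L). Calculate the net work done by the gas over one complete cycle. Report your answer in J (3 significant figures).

W_net ≈ -2040 J

Constant-volume legs do no work.
W(i) = (275)(20.6 − 31.5) = -2997 J; W(iii) = (87.5)(31.5 − 20.6) = 953.7 J.
W_net = -2997 + 953.7 = -2044 J (the counter-clockwise enclosed area).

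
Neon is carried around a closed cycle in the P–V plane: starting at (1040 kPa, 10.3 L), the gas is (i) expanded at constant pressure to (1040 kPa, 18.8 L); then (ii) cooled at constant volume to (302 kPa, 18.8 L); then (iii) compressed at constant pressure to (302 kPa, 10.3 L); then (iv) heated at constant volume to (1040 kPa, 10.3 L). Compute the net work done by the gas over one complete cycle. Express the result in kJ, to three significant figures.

Constant-volume legs do no work.
W(i) = (1040)(18.8 − 10.3) = 8840 J; W(iii) = (302)(10.3 − 18.8) = -2567 J.
W_net = 8840 − 2567 = 6273 J (the clockwise enclosed area).

W_net ≈ 6.27 kJ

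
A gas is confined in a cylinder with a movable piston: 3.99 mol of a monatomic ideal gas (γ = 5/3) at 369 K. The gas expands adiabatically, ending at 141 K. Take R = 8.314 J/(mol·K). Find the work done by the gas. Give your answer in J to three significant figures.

Adiabatic ⇒ Q = 0, so W_by = −ΔU = nCᵥ(T₁ − T₂).
Cᵥ = 3R/2 = 12.47 J/(mol·K).
W = (3.99)(12.47)(369 − 141) = 11345 J.

W ≈ 11300 J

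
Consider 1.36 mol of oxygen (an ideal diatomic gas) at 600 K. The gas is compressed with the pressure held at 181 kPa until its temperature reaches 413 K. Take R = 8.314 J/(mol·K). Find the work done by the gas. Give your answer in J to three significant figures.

Isobaric: W = P ΔV = nR ΔT.
W = (1.36)(8.314)(413 − 600) = -2114 J.

W ≈ -2110 J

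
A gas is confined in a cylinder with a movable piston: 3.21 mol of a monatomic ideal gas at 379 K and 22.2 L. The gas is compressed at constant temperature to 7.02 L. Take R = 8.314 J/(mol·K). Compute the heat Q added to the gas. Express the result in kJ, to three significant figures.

Q ≈ -11.6 kJ

Isothermal ⇒ ΔU = 0, so Q = W = nRT ln(V₂/V₁).
Q = (3.21)(8.314)(379) ln(7.02/22.2) = 10115 × -1.151 = -11645 J.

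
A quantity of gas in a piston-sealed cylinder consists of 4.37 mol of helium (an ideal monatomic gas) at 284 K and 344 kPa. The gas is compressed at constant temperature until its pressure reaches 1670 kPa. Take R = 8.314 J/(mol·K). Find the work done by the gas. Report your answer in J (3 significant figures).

Isothermal process: W = nRT ln(V₂/V₁) = nRT ln(P₁/P₂).
W = (4.37)(8.314)(284) × ln(344/1670)
  = 10318 × ln(0.206) = 10318 × -1.58
W_by_gas = -16302 J.

W ≈ -16300 J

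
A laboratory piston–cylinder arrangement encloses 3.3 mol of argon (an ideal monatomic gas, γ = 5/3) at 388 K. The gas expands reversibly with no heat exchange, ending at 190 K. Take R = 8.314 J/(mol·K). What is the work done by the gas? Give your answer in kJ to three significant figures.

Adiabatic ⇒ Q = 0, so W_by = −ΔU = nCᵥ(T₁ − T₂).
Cᵥ = 3R/2 = 12.47 J/(mol·K).
W = (3.3)(12.47)(388 − 190) = 8149 J.

W ≈ 8.15 kJ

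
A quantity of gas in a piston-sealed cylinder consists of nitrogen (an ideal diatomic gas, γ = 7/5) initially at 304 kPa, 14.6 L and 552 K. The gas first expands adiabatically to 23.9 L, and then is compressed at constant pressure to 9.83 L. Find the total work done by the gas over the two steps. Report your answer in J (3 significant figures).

Step 1 (adiabatic): W = (P₁V₁ − P₂V₂)/(γ−1) = (4438 − 3644)/0.4 = 1985 J.
After step 1: P = 152.5 kPa, V = 23.9 L, T = 453.2 K.
Step 2 (isobaric): W = PΔV = (152.5 kPa)(9.83 − 23.9 L) = -2145 J.
W_total = 1985 − 2145 = -160 J.

W_total ≈ -160 J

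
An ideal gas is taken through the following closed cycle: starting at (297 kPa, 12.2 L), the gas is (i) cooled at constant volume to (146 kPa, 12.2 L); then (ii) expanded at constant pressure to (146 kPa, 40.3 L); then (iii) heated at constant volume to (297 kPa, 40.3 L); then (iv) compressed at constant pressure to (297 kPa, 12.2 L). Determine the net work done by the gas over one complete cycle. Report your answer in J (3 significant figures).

Constant-volume legs do no work.
W(ii) = (146)(40.3 − 12.2) = 4103 J; W(iv) = (297)(12.2 − 40.3) = -8346 J.
W_net = 4103 − 8346 = -4243 J (the counter-clockwise enclosed area).

W_net ≈ -4240 J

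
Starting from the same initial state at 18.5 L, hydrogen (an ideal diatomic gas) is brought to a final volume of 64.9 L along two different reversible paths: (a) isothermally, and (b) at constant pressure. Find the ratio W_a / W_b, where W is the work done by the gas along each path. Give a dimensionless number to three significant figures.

Path (a) isothermal: W = P₁V₁ ln(V₂/V₁) → W_a/(P₁V₁) = 1.255.
Path (b) isobaric: W = P₁(V₂ − V₁) → W_b/(P₁V₁) = 2.508.
W_a / W_b = 1.255 / 2.508 = 0.5004.

W_a / W_b ≈ 0.500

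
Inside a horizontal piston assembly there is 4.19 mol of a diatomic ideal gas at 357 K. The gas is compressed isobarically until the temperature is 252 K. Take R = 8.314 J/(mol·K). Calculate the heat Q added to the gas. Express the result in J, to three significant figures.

Q ≈ -12800 J

Isobaric: W = nRΔT = (4.19)(8.314)(-105) = -3658 J.
ΔU = nCᵥΔT with Cᵥ = 5R/2: ΔU = (4.19)(20.79)(-105) = -9144 J.
Q = ΔU + W = -9144 − 3658 = -12802 J.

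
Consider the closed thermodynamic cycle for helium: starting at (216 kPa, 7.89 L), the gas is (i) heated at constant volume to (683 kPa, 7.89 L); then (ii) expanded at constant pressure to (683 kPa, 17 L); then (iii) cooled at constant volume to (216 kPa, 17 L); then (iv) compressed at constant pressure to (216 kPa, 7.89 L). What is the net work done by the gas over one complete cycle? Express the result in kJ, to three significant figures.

Constant-volume legs do no work.
W(ii) = (683)(17 − 7.89) = 6222 J; W(iv) = (216)(7.89 − 17) = -1968 J.
W_net = 6222 − 1968 = 4254 J (the clockwise enclosed area).

W_net ≈ 4.25 kJ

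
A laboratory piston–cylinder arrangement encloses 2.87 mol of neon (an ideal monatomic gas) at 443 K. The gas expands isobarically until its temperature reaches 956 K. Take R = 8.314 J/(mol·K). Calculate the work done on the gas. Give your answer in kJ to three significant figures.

Isobaric: W = P ΔV = nR ΔT.
W = (2.87)(8.314)(956 − 443) = 12241 J.
Work on gas = −W_by = -12241 J.

W ≈ -12.2 kJ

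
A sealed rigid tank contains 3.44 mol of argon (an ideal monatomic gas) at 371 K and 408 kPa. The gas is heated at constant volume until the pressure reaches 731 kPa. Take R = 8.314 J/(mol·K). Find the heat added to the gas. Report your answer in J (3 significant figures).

Constant volume ⇒ W = 0, so Q = ΔU = nCᵥΔT with Cᵥ = 3R/2 = 12.47 J/(mol·K).
At constant V, T₂/T₁ = P₂/P₁ ⇒ ΔT = T₁(P₂/P₁ − 1) = 371·(731/408 − 1) = 293.7 K.
ΔU = (3.44)(12.47)(293.7) = 12600 J.

Q ≈ 12600 J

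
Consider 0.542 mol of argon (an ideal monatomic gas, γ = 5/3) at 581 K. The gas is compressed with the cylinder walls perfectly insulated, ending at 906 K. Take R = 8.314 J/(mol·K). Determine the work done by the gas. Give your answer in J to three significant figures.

Adiabatic ⇒ Q = 0, so W_by = −ΔU = nCᵥ(T₁ − T₂).
Cᵥ = 3R/2 = 12.47 J/(mol·K).
W = (0.542)(12.47)(581 − 906) = -2197 J.

W ≈ -2200 J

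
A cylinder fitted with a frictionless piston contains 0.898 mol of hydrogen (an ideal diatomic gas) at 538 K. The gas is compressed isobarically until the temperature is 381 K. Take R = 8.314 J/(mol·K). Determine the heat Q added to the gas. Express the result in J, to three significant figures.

Isobaric: W = nRΔT = (0.898)(8.314)(-157) = -1172 J.
ΔU = nCᵥΔT with Cᵥ = 5R/2: ΔU = (0.898)(20.79)(-157) = -2930 J.
Q = ΔU + W = -2930 − 1172 = -4103 J.

Q ≈ -4100 J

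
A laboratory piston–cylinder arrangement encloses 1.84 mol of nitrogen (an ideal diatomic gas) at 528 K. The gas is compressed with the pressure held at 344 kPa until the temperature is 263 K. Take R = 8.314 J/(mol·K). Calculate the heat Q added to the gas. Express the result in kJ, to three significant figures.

Q ≈ -14.2 kJ

Isobaric: W = nRΔT = (1.84)(8.314)(-265) = -4054 J.
ΔU = nCᵥΔT with Cᵥ = 5R/2: ΔU = (1.84)(20.79)(-265) = -10135 J.
Q = ΔU + W = -10135 − 4054 = -14189 J.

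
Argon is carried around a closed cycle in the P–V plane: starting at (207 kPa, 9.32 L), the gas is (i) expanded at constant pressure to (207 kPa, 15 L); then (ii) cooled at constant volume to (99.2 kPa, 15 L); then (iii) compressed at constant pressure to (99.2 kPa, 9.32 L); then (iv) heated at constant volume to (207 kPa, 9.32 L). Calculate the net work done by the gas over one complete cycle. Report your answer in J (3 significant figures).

W_net ≈ 612 J

Constant-volume legs do no work.
W(i) = (207)(15 − 9.32) = 1176 J; W(iii) = (99.2)(9.32 − 15) = -563.5 J.
W_net = 1176 − 563.5 = 612.3 J (the clockwise enclosed area).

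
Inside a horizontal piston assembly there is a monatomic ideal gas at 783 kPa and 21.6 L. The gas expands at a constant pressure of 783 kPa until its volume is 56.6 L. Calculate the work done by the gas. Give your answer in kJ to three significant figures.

W ≈ 27.4 kJ

Isobaric: W = P ΔV.
W = (783 kPa)(56.6 − 21.6 L) = (783)(35) = 27405 J.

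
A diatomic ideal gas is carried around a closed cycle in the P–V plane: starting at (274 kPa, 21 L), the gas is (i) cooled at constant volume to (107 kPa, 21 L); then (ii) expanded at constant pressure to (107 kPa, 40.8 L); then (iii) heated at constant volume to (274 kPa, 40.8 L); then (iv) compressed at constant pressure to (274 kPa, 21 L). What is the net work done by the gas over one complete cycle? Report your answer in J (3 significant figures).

W_net ≈ -3310 J

Constant-volume legs do no work.
W(ii) = (107)(40.8 − 21) = 2119 J; W(iv) = (274)(21 − 40.8) = -5425 J.
W_net = 2119 − 5425 = -3307 J (the counter-clockwise enclosed area).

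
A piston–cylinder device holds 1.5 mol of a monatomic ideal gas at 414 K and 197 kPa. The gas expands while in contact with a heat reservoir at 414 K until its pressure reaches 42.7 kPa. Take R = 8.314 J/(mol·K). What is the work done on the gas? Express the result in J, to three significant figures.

Isothermal process: W = nRT ln(V₂/V₁) = nRT ln(P₁/P₂).
W = (1.5)(8.314)(414) × ln(197/42.7)
  = 5163 × ln(4.614) = 5163 × 1.529
W_by_gas = 7894 J; work on gas = −W_by = -7894 J.

W ≈ -7890 J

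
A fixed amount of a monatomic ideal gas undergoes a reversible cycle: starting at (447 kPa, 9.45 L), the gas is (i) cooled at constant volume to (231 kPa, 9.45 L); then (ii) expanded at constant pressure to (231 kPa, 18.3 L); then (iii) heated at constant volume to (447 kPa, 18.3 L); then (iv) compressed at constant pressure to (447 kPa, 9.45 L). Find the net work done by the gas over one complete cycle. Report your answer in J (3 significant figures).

Constant-volume legs do no work.
W(ii) = (231)(18.3 − 9.45) = 2044 J; W(iv) = (447)(9.45 − 18.3) = -3956 J.
W_net = 2044 − 3956 = -1912 J (the counter-clockwise enclosed area).

W_net ≈ -1910 J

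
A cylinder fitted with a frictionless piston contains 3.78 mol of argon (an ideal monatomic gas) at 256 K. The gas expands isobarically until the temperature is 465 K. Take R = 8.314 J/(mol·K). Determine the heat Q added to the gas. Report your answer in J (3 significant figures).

Q ≈ 16400 J

Isobaric: W = nRΔT = (3.78)(8.314)(209) = 6568 J.
ΔU = nCᵥΔT with Cᵥ = 3R/2: ΔU = (3.78)(12.47)(209) = 9852 J.
Q = ΔU + W = 9852 + 6568 = 16421 J.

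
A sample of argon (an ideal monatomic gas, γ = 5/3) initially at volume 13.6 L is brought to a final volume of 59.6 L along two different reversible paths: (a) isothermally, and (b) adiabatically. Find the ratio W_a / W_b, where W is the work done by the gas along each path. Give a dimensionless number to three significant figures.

Path (a) isothermal: W = P₁V₁ ln(V₂/V₁) → W_a/(P₁V₁) = 1.478.
Path (b) adiabatic: W = P₁V₁(1 − (V₁/V₂)^(γ−1))/(γ−1) → W_b/(P₁V₁) = 0.9399.
W_a / W_b = 1.478 / 0.9399 = 1.572.

W_a / W_b ≈ 1.57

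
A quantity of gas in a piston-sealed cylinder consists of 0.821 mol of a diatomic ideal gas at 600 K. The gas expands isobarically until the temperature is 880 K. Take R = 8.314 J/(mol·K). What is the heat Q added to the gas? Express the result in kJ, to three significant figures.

Isobaric: W = nRΔT = (0.821)(8.314)(280) = 1911 J.
ΔU = nCᵥΔT with Cᵥ = 5R/2: ΔU = (0.821)(20.79)(280) = 4778 J.
Q = ΔU + W = 4778 + 1911 = 6689 J.

Q ≈ 6.69 kJ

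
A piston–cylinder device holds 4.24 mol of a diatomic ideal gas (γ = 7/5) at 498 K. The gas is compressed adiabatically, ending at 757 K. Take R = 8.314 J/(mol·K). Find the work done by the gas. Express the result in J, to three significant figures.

Adiabatic ⇒ Q = 0, so W_by = −ΔU = nCᵥ(T₁ − T₂).
Cᵥ = 5R/2 = 20.79 J/(mol·K).
W = (4.24)(20.79)(498 − 757) = -22825 J.

W ≈ -22800 J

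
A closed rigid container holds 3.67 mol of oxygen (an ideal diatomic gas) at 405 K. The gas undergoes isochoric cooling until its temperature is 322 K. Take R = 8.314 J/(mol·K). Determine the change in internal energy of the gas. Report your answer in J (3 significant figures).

ΔU ≈ -6330 J

Constant volume ⇒ W = 0, so Q = ΔU = nCᵥΔT with Cᵥ = 5R/2 = 20.79 J/(mol·K).
ΔU = (3.67)(20.79)(322 − 405) = -6331 J.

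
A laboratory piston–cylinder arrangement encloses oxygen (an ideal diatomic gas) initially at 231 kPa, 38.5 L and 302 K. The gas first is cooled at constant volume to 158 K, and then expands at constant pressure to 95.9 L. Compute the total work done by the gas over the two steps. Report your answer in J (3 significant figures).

W_total ≈ 6940 J

Step 1 (isochoric): W = 0 (constant volume).
After step 1: P = 120.9 kPa (V unchanged).
Step 2 (isobaric): W = PΔV = (120.9 kPa)(95.9 − 38.5 L) = 6937 J.
W_total = 0 + 6937 = 6937 J.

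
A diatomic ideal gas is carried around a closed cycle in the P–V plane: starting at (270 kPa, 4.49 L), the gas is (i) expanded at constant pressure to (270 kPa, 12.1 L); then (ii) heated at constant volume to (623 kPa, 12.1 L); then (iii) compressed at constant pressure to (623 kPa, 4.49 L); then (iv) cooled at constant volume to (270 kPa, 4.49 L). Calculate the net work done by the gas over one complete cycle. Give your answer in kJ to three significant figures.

Constant-volume legs do no work.
W(i) = (270)(12.1 − 4.49) = 2055 J; W(iii) = (623)(4.49 − 12.1) = -4741 J.
W_net = 2055 − 4741 = -2686 J (the counter-clockwise enclosed area).

W_net ≈ -2.69 kJ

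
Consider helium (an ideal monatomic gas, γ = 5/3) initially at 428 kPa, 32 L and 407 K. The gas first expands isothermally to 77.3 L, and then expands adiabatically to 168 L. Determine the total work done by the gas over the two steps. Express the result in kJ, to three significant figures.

W_total ≈ 20.4 kJ

Step 1 (isothermal): W = P₁V₁ ln(V₂/V₁) = (13696) ln(77.3/32) = 12079 J.
After step 1: P = 177.2 kPa, V = 77.3 L, T = 407 K.
Step 2 (adiabatic): W = (P₁V₁ − P₂V₂)/(γ−1) = (13696 − 8163)/0.667 = 8300 J.
W_total = 12079 + 8300 = 20379 J.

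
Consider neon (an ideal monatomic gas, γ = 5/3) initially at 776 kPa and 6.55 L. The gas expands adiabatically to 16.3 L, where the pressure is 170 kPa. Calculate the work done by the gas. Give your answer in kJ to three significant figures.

W ≈ 3.47 kJ

Adiabatic: W = (P₁V₁ − P₂V₂)/(γ − 1) with γ = 5/3.
P₁V₁ = 5083 J, P₂V₂ = 2771 J.
W = (5083 − 2771) / 0.6667 = 3468 J.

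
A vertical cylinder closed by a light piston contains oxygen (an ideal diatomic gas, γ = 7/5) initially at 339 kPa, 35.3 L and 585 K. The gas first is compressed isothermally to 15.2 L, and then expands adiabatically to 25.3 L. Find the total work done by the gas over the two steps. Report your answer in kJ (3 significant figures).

W_total ≈ -4.57 kJ

Step 1 (isothermal): W = P₁V₁ ln(V₂/V₁) = (11967) ln(15.2/35.3) = -10083 J.
After step 1: P = 787.3 kPa, V = 15.2 L, T = 585 K.
Step 2 (adiabatic): W = (P₁V₁ − P₂V₂)/(γ−1) = (11967 − 9760)/0.4 = 5516 J.
W_total = -10083 + 5516 = -4567 J.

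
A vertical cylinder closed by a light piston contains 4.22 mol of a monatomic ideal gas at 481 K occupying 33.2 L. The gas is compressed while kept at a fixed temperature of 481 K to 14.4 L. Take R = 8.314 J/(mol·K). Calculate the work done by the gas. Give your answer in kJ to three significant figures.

W ≈ -14.1 kJ

Isothermal: W = nRT ln(V₂/V₁).
W = (4.22)(8.314)(481) × ln(14.4/33.2)
  = 16876 × -0.8353
W_by_gas = -14097 J.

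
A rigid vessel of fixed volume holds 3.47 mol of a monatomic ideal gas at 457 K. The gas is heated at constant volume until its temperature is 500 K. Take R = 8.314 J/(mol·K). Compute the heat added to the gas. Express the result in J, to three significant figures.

Constant volume ⇒ W = 0, so Q = ΔU = nCᵥΔT with Cᵥ = 3R/2 = 12.47 J/(mol·K).
ΔU = (3.47)(12.47)(500 − 457) = 1861 J.

Q ≈ 1860 J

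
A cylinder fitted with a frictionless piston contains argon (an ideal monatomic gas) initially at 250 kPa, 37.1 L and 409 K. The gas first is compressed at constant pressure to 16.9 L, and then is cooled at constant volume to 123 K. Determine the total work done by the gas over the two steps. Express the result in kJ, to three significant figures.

Step 1 (isobaric): W = PΔV = (250 kPa)(16.9 − 37.1 L) = -5050 J.
Step 2 (isochoric): W = 0 (constant volume).
W_total = -5050 + 0 = -5050 J.

W_total ≈ -5.05 kJ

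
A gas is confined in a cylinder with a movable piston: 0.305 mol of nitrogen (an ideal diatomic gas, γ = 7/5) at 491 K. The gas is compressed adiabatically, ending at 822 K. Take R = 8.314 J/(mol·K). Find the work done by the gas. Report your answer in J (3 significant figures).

Adiabatic ⇒ Q = 0, so W_by = −ΔU = nCᵥ(T₁ − T₂).
Cᵥ = 5R/2 = 20.79 J/(mol·K).
W = (0.305)(20.79)(491 − 822) = -2098 J.

W ≈ -2100 J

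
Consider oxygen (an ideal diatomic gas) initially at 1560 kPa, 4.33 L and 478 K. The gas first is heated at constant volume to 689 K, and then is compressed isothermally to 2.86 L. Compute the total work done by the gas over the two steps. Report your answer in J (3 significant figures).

W_total ≈ -4040 J

Step 1 (isochoric): W = 0 (constant volume).
After step 1: P = 2249 kPa (V unchanged).
Step 2 (isothermal): W = P₁V₁ ln(V₂/V₁) = (9737) ln(2.86/4.33) = -4038 J.
W_total = 0 − 4038 = -4038 J.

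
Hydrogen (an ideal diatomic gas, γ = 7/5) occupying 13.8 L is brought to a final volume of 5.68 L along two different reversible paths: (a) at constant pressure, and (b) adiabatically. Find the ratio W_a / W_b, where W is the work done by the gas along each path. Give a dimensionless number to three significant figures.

W_a / W_b ≈ 0.552

Path (a) isobaric: W = P₁(V₂ − V₁) → W_a/(P₁V₁) = -0.5884.
Path (b) adiabatic: W = P₁V₁(1 − (V₁/V₂)^(γ−1))/(γ−1) → W_b/(P₁V₁) = -1.066.
W_a / W_b = -0.5884 / -1.066 = 0.5521.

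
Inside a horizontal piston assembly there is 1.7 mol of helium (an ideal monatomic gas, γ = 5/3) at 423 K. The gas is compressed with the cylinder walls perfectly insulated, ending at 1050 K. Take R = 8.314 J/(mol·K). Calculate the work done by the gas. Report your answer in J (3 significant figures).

W ≈ -13300 J

Adiabatic ⇒ Q = 0, so W_by = −ΔU = nCᵥ(T₁ − T₂).
Cᵥ = 3R/2 = 12.47 J/(mol·K).
W = (1.7)(12.47)(423 − 1050) = -13293 J.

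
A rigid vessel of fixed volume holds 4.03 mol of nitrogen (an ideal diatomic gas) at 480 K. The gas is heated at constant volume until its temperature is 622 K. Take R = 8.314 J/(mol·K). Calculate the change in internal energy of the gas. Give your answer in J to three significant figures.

Constant volume ⇒ W = 0, so Q = ΔU = nCᵥΔT with Cᵥ = 5R/2 = 20.79 J/(mol·K).
ΔU = (4.03)(20.79)(622 − 480) = 11894 J.

ΔU ≈ 11900 J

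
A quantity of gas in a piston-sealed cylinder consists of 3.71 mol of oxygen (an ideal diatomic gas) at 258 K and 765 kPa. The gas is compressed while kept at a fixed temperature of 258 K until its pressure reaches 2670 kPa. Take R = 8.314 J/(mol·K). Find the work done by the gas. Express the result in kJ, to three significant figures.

Isothermal process: W = nRT ln(V₂/V₁) = nRT ln(P₁/P₂).
W = (3.71)(8.314)(258) × ln(765/2670)
  = 7958 × ln(0.2865) = 7958 × -1.25
W_by_gas = -9947 J.

W ≈ -9.95 kJ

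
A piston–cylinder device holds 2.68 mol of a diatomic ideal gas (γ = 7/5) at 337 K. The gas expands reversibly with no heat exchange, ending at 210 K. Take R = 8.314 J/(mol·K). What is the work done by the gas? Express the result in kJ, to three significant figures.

W ≈ 7.07 kJ

Adiabatic ⇒ Q = 0, so W_by = −ΔU = nCᵥ(T₁ − T₂).
Cᵥ = 5R/2 = 20.79 J/(mol·K).
W = (2.68)(20.79)(337 − 210) = 7074 J.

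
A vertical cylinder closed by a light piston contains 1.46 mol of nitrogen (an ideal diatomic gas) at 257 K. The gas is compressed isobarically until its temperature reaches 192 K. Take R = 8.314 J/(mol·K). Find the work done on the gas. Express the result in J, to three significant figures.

W ≈ 789 J

Isobaric: W = P ΔV = nR ΔT.
W = (1.46)(8.314)(192 − 257) = -789 J.
Work on gas = −W_by = 789 J.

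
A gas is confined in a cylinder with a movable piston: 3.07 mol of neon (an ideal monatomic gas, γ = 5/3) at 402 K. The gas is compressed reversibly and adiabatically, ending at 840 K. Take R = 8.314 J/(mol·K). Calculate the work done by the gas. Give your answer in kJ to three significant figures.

W ≈ -16.8 kJ

Adiabatic ⇒ Q = 0, so W_by = −ΔU = nCᵥ(T₁ − T₂).
Cᵥ = 3R/2 = 12.47 J/(mol·K).
W = (3.07)(12.47)(402 − 840) = -16769 J.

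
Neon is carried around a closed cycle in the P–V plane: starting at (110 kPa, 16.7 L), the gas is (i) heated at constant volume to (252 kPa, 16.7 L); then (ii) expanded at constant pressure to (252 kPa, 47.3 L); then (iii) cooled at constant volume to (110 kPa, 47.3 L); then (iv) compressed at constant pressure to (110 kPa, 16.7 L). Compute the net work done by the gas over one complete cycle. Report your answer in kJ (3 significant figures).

Constant-volume legs do no work.
W(ii) = (252)(47.3 − 16.7) = 7711 J; W(iv) = (110)(16.7 − 47.3) = -3366 J.
W_net = 7711 − 3366 = 4345 J (the clockwise enclosed area).

W_net ≈ 4.35 kJ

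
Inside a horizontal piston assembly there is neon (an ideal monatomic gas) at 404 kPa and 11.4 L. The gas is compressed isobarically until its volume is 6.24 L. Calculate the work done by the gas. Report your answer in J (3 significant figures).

Isobaric: W = P ΔV.
W = (404 kPa)(6.24 − 11.4 L) = (404)(-5.16) = -2085 J.

W ≈ -2080 J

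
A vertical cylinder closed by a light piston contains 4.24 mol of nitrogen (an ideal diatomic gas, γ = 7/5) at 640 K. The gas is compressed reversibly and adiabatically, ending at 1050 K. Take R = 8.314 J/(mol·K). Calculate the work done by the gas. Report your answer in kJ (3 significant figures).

Adiabatic ⇒ Q = 0, so W_by = −ΔU = nCᵥ(T₁ − T₂).
Cᵥ = 5R/2 = 20.79 J/(mol·K).
W = (4.24)(20.79)(640 − 1050) = -36133 J.

W ≈ -36.1 kJ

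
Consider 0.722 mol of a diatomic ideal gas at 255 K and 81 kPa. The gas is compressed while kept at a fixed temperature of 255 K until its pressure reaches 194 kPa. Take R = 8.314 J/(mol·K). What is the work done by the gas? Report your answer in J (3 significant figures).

Isothermal process: W = nRT ln(V₂/V₁) = nRT ln(P₁/P₂).
W = (0.722)(8.314)(255) × ln(81/194)
  = 1531 × ln(0.4175) = 1531 × -0.8734
W_by_gas = -1337 J.

W ≈ -1340 J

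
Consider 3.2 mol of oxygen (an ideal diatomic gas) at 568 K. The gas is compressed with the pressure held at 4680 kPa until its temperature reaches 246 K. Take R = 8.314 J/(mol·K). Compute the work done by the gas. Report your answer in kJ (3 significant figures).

Isobaric: W = P ΔV = nR ΔT.
W = (3.2)(8.314)(246 − 568) = -8567 J.

W ≈ -8.57 kJ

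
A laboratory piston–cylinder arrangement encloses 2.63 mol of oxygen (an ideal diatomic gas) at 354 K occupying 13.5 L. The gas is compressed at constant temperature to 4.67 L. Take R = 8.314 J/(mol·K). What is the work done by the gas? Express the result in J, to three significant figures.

W ≈ -8220 J

Isothermal: W = nRT ln(V₂/V₁).
W = (2.63)(8.314)(354) × ln(4.67/13.5)
  = 7741 × -1.062
W_by_gas = -8217 J.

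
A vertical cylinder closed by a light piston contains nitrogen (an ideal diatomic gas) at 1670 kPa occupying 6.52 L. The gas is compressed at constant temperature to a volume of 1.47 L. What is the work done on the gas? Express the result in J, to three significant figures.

Isothermal: W = nRT ln(V₂/V₁) = P₁V₁ ln(V₂/V₁).
P₁V₁ = (1670 kPa)(6.52 L) = 10888 J.
W = 10888 × ln(1.47/6.52) = 10888 × -1.49
W_by_gas = -16219 J; work on gas = −W_by = 16219 J.

W ≈ 16200 J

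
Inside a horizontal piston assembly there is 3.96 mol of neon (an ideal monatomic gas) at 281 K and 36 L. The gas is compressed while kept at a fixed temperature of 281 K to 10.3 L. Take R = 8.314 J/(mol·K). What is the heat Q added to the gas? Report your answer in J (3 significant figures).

Isothermal ⇒ ΔU = 0, so Q = W = nRT ln(V₂/V₁).
Q = (3.96)(8.314)(281) ln(10.3/36) = 9251 × -1.251 = -11577 J.

Q ≈ -11600 J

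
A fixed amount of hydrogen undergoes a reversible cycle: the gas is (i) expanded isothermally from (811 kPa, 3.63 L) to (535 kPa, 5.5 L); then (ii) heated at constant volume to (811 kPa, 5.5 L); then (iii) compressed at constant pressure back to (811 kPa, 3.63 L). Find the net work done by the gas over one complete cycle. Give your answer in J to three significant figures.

Leg (i): W = PᵢVᵢ ln(V_f/Vᵢ) = (2944) ln(5.5/3.63) = 1223 J.
Leg (ii): W = 0.
Leg (iii): W = PΔV = (811)(3.63 − 5.5) = -1517 J.
W_net = 1223 − 1517 = -293.3 J.

W_net ≈ -293 J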